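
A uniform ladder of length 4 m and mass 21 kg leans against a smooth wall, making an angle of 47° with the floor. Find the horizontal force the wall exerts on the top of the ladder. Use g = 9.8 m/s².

N_wall ≈ 96 N

Take moments about the foot of the ladder.
Ladder weight 21×9.8 = 205.8 N acts at 2 m along the ladder; its horizontal arm is 2·cos47° = 1.364 m → τ = 280.7 N·m clockwise.
Wall normal N acts horizontally at the top; its moment arm is the height L sinθ = 4·sin47° = 2.925 m, counterclockwise.
Στ = 0 ⇒ N × 2.925 = 280.7 ⇒ N = 96 N.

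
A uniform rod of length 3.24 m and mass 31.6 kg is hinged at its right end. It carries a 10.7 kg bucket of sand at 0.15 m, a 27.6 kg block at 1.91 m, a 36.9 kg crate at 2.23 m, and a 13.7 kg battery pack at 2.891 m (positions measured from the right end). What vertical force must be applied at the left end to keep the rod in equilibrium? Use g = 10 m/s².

Choose the right end as the axis so the unknown pivot reaction has zero arm there.
Beam weight: 31.6 × 10 = 316 N down at 1.62 m → arm 1.62 m, τ = 316 × 1.62 = 511.9 N·m counterclockwise.
Bucket of sand: 10.7 × 10 = 107 N down at 0.15 m → arm 0.15 m, τ = 107 × 0.15 = 16.05 N·m counterclockwise.
Block: 27.6 × 10 = 276 N down at 1.91 m → arm 1.91 m, τ = 276 × 1.91 = 527.2 N·m counterclockwise.
Crate: 36.9 × 10 = 369 N down at 2.23 m → arm 2.23 m, τ = 369 × 2.23 = 822.9 N·m counterclockwise.
Battery pack: 13.7 × 10 = 137 N down at 2.891 m → arm 2.891 m, τ = 137 × 2.891 = 396.1 N·m counterclockwise.
Net moment of the loads = 2274 N·m counterclockwise.
The upward force F acts at the left end, arm 3.24 m, giving F × 3.24 clockwise.
Balancing moments: F × 3.24 = 2274, giving F = 2274 / 3.24 = 702 N.

F ≈ 702 N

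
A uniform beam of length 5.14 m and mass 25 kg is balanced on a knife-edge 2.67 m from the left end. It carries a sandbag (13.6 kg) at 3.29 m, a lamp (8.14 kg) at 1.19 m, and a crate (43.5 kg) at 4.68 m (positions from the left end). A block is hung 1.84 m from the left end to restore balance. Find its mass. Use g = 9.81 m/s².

m ≈ 98 kg

Sum moments about the knife-edge (at 2.67 m from the left end) (the support reaction has zero arm there).
Beam weight: 25 × 9.81 = 245.2 N down at 2.57 m → arm 0.1 m, τ = 245.2 × 0.1 = 24.52 N·m counterclockwise.
Sandbag: 13.6 × 9.81 = 133.4 N down at 3.29 m → arm 0.62 m, τ = 133.4 × 0.62 = 82.71 N·m clockwise.
Lamp: 8.14 × 9.81 = 79.85 N down at 1.19 m → arm 1.48 m, τ = 79.85 × 1.48 = 118.2 N·m counterclockwise.
Crate: 43.5 × 9.81 = 426.7 N down at 4.68 m → arm 2.01 m, τ = 426.7 × 2.01 = 857.7 N·m clockwise.
Net moment of known loads = 797.7 N·m clockwise.
An unknown mass m at 1.84 m has arm 0.83 m; its moment is m·g·0.83 counterclockwise.
For rotational equilibrium, m × 9.81 × 0.83 = 797.7, so m = 797.7 / (9.81 × 0.83) = 98 kg.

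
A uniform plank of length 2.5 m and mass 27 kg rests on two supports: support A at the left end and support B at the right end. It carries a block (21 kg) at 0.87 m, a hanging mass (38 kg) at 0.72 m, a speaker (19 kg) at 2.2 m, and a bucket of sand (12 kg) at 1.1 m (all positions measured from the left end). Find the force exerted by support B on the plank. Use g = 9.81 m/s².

About support A:
Beam weight: 27 × 9.81 = 264.9 N down at 1.25 m → arm 1.25 m, τ = 264.9 × 1.25 = 331.1 N·m clockwise.
Block: 21 × 9.81 = 206 N down at 0.87 m → arm 0.87 m, τ = 206 × 0.87 = 179.2 N·m clockwise.
Hanging mass: 38 × 9.81 = 372.8 N down at 0.72 m → arm 0.72 m, τ = 372.8 × 0.72 = 268.4 N·m clockwise.
Speaker: 19 × 9.81 = 186.4 N down at 2.2 m → arm 2.2 m, τ = 186.4 × 2.2 = 410.1 N·m clockwise.
Bucket of sand: 12 × 9.81 = 117.7 N down at 1.1 m → arm 1.1 m, τ = 117.7 × 1.1 = 129.5 N·m clockwise.
Net load moment about support A = 1318 N·m clockwise.
Reaction R at support B is upward at 2.5 m, arm 2.5 m → moment R × 2.5 counterclockwise.
For rotational equilibrium, R × 2.5 = 1318, so R = 527 N.

R_B ≈ 527 N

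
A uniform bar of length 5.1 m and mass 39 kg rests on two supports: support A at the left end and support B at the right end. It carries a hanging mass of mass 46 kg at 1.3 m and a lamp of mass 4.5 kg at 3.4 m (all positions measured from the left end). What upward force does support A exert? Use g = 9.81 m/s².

Sum moments about support B (its reaction then has zero moment arm).
Beam weight: 39 × 9.81 = 382.6 N down at 2.55 m → arm 2.55 m, τ = 382.6 × 2.55 = 975.6 N·m counterclockwise.
Hanging mass: 46 × 9.81 = 451.3 N down at 1.3 m → arm 3.8 m, τ = 451.3 × 3.8 = 1715 N·m counterclockwise.
Lamp: 4.5 × 9.81 = 44.15 N down at 3.4 m → arm 1.7 m, τ = 44.15 × 1.7 = 75.05 N·m counterclockwise.
Net load moment about support B = 2766 N·m counterclockwise.
Reaction R at support A is upward at 0 m, arm 5.1 m → moment R × 5.1 clockwise.
Setting net torque to zero: R × 5.1 = 2766 → R = 542 N.

R_A ≈ 542 N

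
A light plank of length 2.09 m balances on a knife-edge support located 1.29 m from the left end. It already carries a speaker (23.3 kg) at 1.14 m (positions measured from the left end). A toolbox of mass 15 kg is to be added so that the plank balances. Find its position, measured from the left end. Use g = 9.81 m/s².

x ≈ 1.52 m from the left end

Sum moments about the knife-edge support (at 1.29 m from the left end) (the support reaction has zero arm there).
Speaker: 23.3 × 9.81 = 228.6 N down at 1.14 m → arm 0.15 m, τ = 228.6 × 0.15 = 34.29 N·m counterclockwise.
Net moment of existing loads = 34.29 N·m counterclockwise.
The toolbox weighs 15 × 9.81 = 147.2 N and must supply an equal clockwise moment, so its lever arm about the knife-edge support is 34.29 / 147.2 = 0.233 m.
That puts it at 1.29 + 0.233 = 1.52 m from the left end.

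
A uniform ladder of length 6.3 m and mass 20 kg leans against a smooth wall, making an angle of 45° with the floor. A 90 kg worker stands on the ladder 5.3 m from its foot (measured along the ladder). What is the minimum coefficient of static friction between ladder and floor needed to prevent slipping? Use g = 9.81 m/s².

About the foot of the ladder:
Ladder weight 20×9.81 = 196.2 N acts at 3.15 m along the ladder; its horizontal arm is 3.15·cos45° = 2.227 m → τ = 436.9 N·m clockwise.
Worker: 90×9.81 = 882.9 N at 5.3 m → arm 3.748 m → τ = 3309 N·m clockwise.
Wall normal N acts horizontally at the top; its moment arm is the height L sinθ = 6.3·sin45° = 4.455 m, counterclockwise.
Balancing moments: N × 4.455 = 3746, giving N = 840.9 N.
ΣFx = 0 ⇒ f = N_wall = 840.9 N. ΣFy = 0 ⇒ N_floor = 1079 N.
μ_min = f / N_floor = 840.9 / 1079 = 0.779.

μ_min ≈ 0.779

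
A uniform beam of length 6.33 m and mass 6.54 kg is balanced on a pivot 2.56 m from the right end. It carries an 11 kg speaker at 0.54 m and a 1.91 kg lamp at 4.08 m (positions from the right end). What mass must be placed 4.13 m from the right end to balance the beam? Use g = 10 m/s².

m ≈ 9.78 kg

Sum moments about the pivot (at 2.56 m from the right end) (the support reaction has zero arm there).
Beam weight: 6.54 × 10 = 65.4 N down at 3.165 m → arm 0.605 m, τ = 65.4 × 0.605 = 39.57 N·m counterclockwise.
Speaker: 11 × 10 = 110 N down at 0.54 m → arm 2.02 m, τ = 110 × 2.02 = 222.2 N·m clockwise.
Lamp: 1.91 × 10 = 19.1 N down at 4.08 m → arm 1.52 m, τ = 19.1 × 1.52 = 29.03 N·m counterclockwise.
Net moment of known loads = 153.6 N·m clockwise.
An unknown mass m at 4.13 m has arm 1.57 m; its moment is m·g·1.57 counterclockwise.
Στ = 0 ⇒ m × 10 × 1.57 = 153.6 ⇒ m = 153.6 / (10 × 1.57) = 9.78 kg.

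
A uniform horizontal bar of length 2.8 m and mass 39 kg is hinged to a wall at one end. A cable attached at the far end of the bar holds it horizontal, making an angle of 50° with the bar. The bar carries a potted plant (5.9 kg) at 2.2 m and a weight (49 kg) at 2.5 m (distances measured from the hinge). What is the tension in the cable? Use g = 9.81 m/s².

T ≈ 869 N

Choose the hinge as the axis so the unknown hinge reaction has zero arm there.
Beam weight: 39 × 9.81 = 382.6 N down at 1.4 m → arm 1.4 m, τ = 382.6 × 1.4 = 535.6 N·m clockwise.
Potted plant: 5.9 × 9.81 = 57.88 N down at 2.2 m → arm 2.2 m, τ = 57.88 × 2.2 = 127.3 N·m clockwise.
Weight: 49 × 9.81 = 480.7 N down at 2.5 m → arm 2.5 m, τ = 480.7 × 2.5 = 1202 N·m clockwise.
Total clockwise load moment = 1865 N·m.
The cable tension T acts at 2.8 m; only its component perpendicular to the bar, T sinθ, produces torque. sin 50° = 0.766.
Balancing moments: T × 2.8 × 0.766 = 1865, giving T = 1865 / 2.145 = 869 N.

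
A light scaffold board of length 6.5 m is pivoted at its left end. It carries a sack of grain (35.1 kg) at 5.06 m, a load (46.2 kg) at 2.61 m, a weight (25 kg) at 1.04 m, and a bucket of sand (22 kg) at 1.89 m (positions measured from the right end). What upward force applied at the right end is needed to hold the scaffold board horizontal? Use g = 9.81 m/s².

Take moments about the left end.
Sack of grain: 35.1 × 9.81 = 344.3 N down at 5.06 m → arm 1.44 m, τ = 344.3 × 1.44 = 495.8 N·m clockwise.
Load: 46.2 × 9.81 = 453.2 N down at 2.61 m → arm 3.89 m, τ = 453.2 × 3.89 = 1763 N·m clockwise.
Weight: 25 × 9.81 = 245.2 N down at 1.04 m → arm 5.46 m, τ = 245.2 × 5.46 = 1339 N·m clockwise.
Bucket of sand: 22 × 9.81 = 215.8 N down at 1.89 m → arm 4.61 m, τ = 215.8 × 4.61 = 994.8 N·m clockwise.
Net moment of the loads = 4593 N·m clockwise.
The upward force F acts at the right end, arm 6.5 m, giving F × 6.5 counterclockwise.
For rotational equilibrium, F × 6.5 = 4593, so F = 4593 / 6.5 = 707 N.

F ≈ 707 N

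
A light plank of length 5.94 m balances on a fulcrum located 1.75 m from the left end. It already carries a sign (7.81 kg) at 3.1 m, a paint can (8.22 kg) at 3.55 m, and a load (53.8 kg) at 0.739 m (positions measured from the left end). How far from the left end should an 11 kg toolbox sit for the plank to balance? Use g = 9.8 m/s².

x ≈ 4.39 m from the left end

Choose the fulcrum (at 1.75 m from the left end) as the axis so the support reaction has zero arm there.
Sign: 7.81 × 9.8 = 76.54 N down at 3.1 m → arm 1.35 m, τ = 76.54 × 1.35 = 103.3 N·m clockwise.
Paint can: 8.22 × 9.8 = 80.56 N down at 3.55 m → arm 1.8 m, τ = 80.56 × 1.8 = 145 N·m clockwise.
Load: 53.8 × 9.8 = 527.2 N down at 0.739 m → arm 1.011 m, τ = 527.2 × 1.011 = 533 N·m counterclockwise.
Net moment of existing loads = 284.7 N·m counterclockwise.
The toolbox weighs 11 × 9.8 = 107.8 N and must supply an equal clockwise moment, so its lever arm about the fulcrum is 284.7 / 107.8 = 2.64 m.
That puts it at 1.75 + 2.64 = 4.39 m from the left end.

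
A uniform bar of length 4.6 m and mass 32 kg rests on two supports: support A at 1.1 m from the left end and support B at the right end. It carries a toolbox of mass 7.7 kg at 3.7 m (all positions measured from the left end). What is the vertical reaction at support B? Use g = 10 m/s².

R_B ≈ 167 N

Take moments about support A.
Beam weight: 32 × 10 = 320 N down at 2.3 m → arm 1.2 m, τ = 320 × 1.2 = 384 N·m clockwise.
Toolbox: 7.7 × 10 = 77 N down at 3.7 m → arm 2.6 m, τ = 77 × 2.6 = 200.2 N·m clockwise.
Net load moment about support A = 584.2 N·m clockwise.
Reaction R at support B is upward at 4.6 m, arm 3.5 m → moment R × 3.5 counterclockwise.
Setting net torque to zero: R × 3.5 = 584.2 → R = 167 N.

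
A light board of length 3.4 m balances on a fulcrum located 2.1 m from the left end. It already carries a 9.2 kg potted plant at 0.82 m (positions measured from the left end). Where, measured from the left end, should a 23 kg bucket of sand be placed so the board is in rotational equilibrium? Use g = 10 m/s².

Taking torques about the fulcrum (at 2.1 m from the left end):
Potted plant: 9.2 × 10 = 92 N down at 0.82 m → arm 1.28 m, τ = 92 × 1.28 = 117.8 N·m counterclockwise.
Net moment of existing loads = 117.8 N·m counterclockwise.
The bucket of sand weighs 23 × 10 = 230 N and must supply an equal clockwise moment, so its lever arm about the fulcrum is 117.8 / 230 = 0.512 m.
That puts it at 2.1 + 0.512 = 2.61 m from the left end.

x ≈ 2.61 m from the left end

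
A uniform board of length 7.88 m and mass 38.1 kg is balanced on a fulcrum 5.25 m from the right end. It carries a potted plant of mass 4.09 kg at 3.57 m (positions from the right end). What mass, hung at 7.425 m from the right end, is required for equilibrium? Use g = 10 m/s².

m ≈ 26.1 kg

About the fulcrum (at 5.25 m from the right end):
Beam weight: 38.1 × 10 = 381 N down at 3.94 m → arm 1.31 m, τ = 381 × 1.31 = 499.1 N·m clockwise.
Potted plant: 4.09 × 10 = 40.9 N down at 3.57 m → arm 1.68 m, τ = 40.9 × 1.68 = 68.71 N·m clockwise.
Net moment of known loads = 567.8 N·m clockwise.
An unknown mass m at 7.425 m has arm 2.175 m; its moment is m·g·2.175 counterclockwise.
Setting net torque to zero: m × 10 × 2.175 = 567.8 → m = 567.8 / (10 × 2.175) = 26.1 kg.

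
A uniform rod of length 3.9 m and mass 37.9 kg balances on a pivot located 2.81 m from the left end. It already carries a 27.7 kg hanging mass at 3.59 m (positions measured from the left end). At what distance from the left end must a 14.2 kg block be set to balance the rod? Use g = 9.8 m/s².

Take moments about the pivot (at 2.81 m from the left end).
Beam weight: 37.9 × 9.8 = 371.4 N down at 1.95 m → arm 0.86 m, τ = 371.4 × 0.86 = 319.4 N·m counterclockwise.
Hanging mass: 27.7 × 9.8 = 271.5 N down at 3.59 m → arm 0.78 m, τ = 271.5 × 0.78 = 211.8 N·m clockwise.
Net moment of existing loads = 107.6 N·m counterclockwise.
The block weighs 14.2 × 9.8 = 139.2 N and must supply an equal clockwise moment, so its lever arm about the pivot is 107.6 / 139.2 = 0.773 m.
That puts it at 2.81 + 0.773 = 3.58 m from the left end.

x ≈ 3.58 m from the left end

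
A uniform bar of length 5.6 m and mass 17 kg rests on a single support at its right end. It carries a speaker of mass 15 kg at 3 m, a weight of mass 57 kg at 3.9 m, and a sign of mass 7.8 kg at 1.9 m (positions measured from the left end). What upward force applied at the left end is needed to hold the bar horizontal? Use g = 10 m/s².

F ≈ 379 N

About the right end:
Beam weight: 17 × 10 = 170 N down at 2.8 m → arm 2.8 m, τ = 170 × 2.8 = 476 N·m counterclockwise.
Speaker: 15 × 10 = 150 N down at 3 m → arm 2.6 m, τ = 150 × 2.6 = 390 N·m counterclockwise.
Weight: 57 × 10 = 570 N down at 3.9 m → arm 1.7 m, τ = 570 × 1.7 = 969 N·m counterclockwise.
Sign: 7.8 × 10 = 78 N down at 1.9 m → arm 3.7 m, τ = 78 × 3.7 = 288.6 N·m counterclockwise.
Net moment of the loads = 2124 N·m counterclockwise.
The upward force F acts at the left end, arm 5.6 m, giving F × 5.6 clockwise.
For rotational equilibrium, F × 5.6 = 2124, so F = 2124 / 5.6 = 379 N.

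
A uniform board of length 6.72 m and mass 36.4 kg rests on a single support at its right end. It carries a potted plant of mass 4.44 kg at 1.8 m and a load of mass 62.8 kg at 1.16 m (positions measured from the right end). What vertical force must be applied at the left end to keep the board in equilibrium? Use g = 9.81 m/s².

F ≈ 297 N

About the right end:
Beam weight: 36.4 × 9.81 = 357.1 N down at 3.36 m → arm 3.36 m, τ = 357.1 × 3.36 = 1200 N·m counterclockwise.
Potted plant: 4.44 × 9.81 = 43.56 N down at 1.8 m → arm 1.8 m, τ = 43.56 × 1.8 = 78.41 N·m counterclockwise.
Load: 62.8 × 9.81 = 616.1 N down at 1.16 m → arm 1.16 m, τ = 616.1 × 1.16 = 714.7 N·m counterclockwise.
Net moment of the loads = 1993 N·m counterclockwise.
The upward force F acts at the left end, arm 6.72 m, giving F × 6.72 clockwise.
For rotational equilibrium, F × 6.72 = 1993, so F = 1993 / 6.72 = 297 N.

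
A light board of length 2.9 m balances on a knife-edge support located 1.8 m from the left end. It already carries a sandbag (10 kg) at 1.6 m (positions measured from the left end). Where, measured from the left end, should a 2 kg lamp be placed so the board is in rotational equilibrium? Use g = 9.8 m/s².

x ≈ 2.8 m from the left end

Take moments about the knife-edge support (at 1.8 m from the left end).
Sandbag: 10 × 9.8 = 98 N down at 1.6 m → arm 0.2 m, τ = 98 × 0.2 = 19.6 N·m counterclockwise.
Net moment of existing loads = 19.6 N·m counterclockwise.
The lamp weighs 2 × 9.8 = 19.6 N and must supply an equal clockwise moment, so its lever arm about the knife-edge support is 19.6 / 19.6 = 1 m.
That puts it at 1.8 + 1 = 2.8 m from the left end.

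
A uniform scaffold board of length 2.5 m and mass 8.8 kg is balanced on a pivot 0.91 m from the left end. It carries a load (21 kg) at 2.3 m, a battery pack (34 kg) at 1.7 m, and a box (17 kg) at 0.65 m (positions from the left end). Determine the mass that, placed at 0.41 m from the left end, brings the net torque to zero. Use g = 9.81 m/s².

Sum moments about the pivot (at 0.91 m from the left end) (the support reaction has zero arm there).
Beam weight: 8.8 × 9.81 = 86.33 N down at 1.25 m → arm 0.34 m, τ = 86.33 × 0.34 = 29.35 N·m clockwise.
Load: 21 × 9.81 = 206 N down at 2.3 m → arm 1.39 m, τ = 206 × 1.39 = 286.3 N·m clockwise.
Battery pack: 34 × 9.81 = 333.5 N down at 1.7 m → arm 0.79 m, τ = 333.5 × 0.79 = 263.5 N·m clockwise.
Box: 17 × 9.81 = 166.8 N down at 0.65 m → arm 0.26 m, τ = 166.8 × 0.26 = 43.37 N·m counterclockwise.
Net moment of known loads = 535.8 N·m clockwise.
An unknown mass m at 0.41 m has arm 0.5 m; its moment is m·g·0.5 counterclockwise.
Balancing moments: m × 9.81 × 0.5 = 535.8, giving m = 535.8 / (9.81 × 0.5) = 109 kg.

m ≈ 109 kg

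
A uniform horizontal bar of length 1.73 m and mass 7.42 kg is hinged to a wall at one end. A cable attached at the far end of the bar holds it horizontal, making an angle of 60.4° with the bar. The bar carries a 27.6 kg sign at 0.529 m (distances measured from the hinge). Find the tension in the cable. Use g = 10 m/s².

T ≈ 140 N

About the hinge:
Beam weight: 7.42 × 10 = 74.2 N down at 0.865 m → arm 0.865 m, τ = 74.2 × 0.865 = 64.18 N·m clockwise.
Sign: 27.6 × 10 = 276 N down at 0.529 m → arm 0.529 m, τ = 276 × 0.529 = 146 N·m clockwise.
Total clockwise load moment = 210.2 N·m.
The cable tension T acts at 1.73 m; only its component perpendicular to the bar, T sinθ, produces torque. sin 60.4° = 0.8695.
Balancing moments: T × 1.73 × 0.8695 = 210.2, giving T = 210.2 / 1.504 = 140 N.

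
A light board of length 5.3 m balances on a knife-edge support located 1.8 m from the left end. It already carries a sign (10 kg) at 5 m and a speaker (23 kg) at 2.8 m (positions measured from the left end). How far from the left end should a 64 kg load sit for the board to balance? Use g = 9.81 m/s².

x ≈ 0.941 m from the left end

Take moments about the knife-edge support (at 1.8 m from the left end).
Sign: 10 × 9.81 = 98.1 N down at 5 m → arm 3.2 m, τ = 98.1 × 3.2 = 313.9 N·m clockwise.
Speaker: 23 × 9.81 = 225.6 N down at 2.8 m → arm 1 m, τ = 225.6 × 1 = 225.6 N·m clockwise.
Net moment of existing loads = 539.5 N·m clockwise.
The load weighs 64 × 9.81 = 627.8 N and must supply an equal counterclockwise moment, so its lever arm about the knife-edge support is 539.5 / 627.8 = 0.859 m.
That puts it at 1.8 − 0.859 = 0.941 m from the left end.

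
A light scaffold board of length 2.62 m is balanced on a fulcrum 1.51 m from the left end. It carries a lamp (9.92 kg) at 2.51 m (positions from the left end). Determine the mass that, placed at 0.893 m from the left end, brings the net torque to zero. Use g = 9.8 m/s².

Choose the fulcrum (at 1.51 m from the left end) as the axis so the support reaction has zero arm there.
Lamp: 9.92 × 9.8 = 97.22 N down at 2.51 m → arm 1 m, τ = 97.22 × 1 = 97.22 N·m clockwise.
Net moment of known loads = 97.22 N·m clockwise.
An unknown mass m at 0.893 m has arm 0.617 m; its moment is m·g·0.617 counterclockwise.
Στ = 0 ⇒ m × 9.8 × 0.617 = 97.22 ⇒ m = 97.22 / (9.8 × 0.617) = 16.1 kg.

m ≈ 16.1 kg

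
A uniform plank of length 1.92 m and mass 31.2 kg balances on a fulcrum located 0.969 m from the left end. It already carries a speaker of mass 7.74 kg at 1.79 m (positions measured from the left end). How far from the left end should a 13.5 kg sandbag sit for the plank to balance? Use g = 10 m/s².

x ≈ 0.519 m from the left end

About the fulcrum (at 0.969 m from the left end):
Beam weight: 31.2 × 10 = 312 N down at 0.96 m → arm 0.009 m, τ = 312 × 0.009 = 2.808 N·m counterclockwise.
Speaker: 7.74 × 10 = 77.4 N down at 1.79 m → arm 0.821 m, τ = 77.4 × 0.821 = 63.55 N·m clockwise.
Net moment of existing loads = 60.74 N·m clockwise.
The sandbag weighs 13.5 × 10 = 135 N and must supply an equal counterclockwise moment, so its lever arm about the fulcrum is 60.74 / 135 = 0.45 m.
That puts it at 0.969 − 0.45 = 0.519 m from the left end.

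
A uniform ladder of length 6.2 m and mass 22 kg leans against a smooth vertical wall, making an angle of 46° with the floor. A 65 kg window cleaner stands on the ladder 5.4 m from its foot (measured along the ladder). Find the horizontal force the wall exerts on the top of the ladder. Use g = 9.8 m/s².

N_wall ≈ 640 N

Choose the foot of the ladder as the axis so the floor normal and friction both act there and drop out.
Ladder weight 22×9.8 = 215.6 N acts at 3.1 m along the ladder; its horizontal arm is 3.1·cos46° = 2.153 m → τ = 464.2 N·m clockwise.
Window cleaner: 65×9.8 = 637 N at 5.4 m → arm 3.751 m → τ = 2389 N·m clockwise.
Wall normal N acts horizontally at the top; its moment arm is the height L sinθ = 6.2·sin46° = 4.46 m, counterclockwise.
For rotational equilibrium, N × 4.46 = 2853, so N = 640 N.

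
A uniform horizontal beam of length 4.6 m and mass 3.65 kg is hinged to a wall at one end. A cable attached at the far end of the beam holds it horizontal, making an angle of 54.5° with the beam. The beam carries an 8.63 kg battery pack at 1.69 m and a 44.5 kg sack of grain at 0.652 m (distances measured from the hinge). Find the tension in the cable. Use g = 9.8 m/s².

T ≈ 136 N

Taking torques about the hinge:
Beam weight: 3.65 × 9.8 = 35.77 N down at 2.3 m → arm 2.3 m, τ = 35.77 × 2.3 = 82.27 N·m clockwise.
Battery pack: 8.63 × 9.8 = 84.57 N down at 1.69 m → arm 1.69 m, τ = 84.57 × 1.69 = 142.9 N·m clockwise.
Sack of grain: 44.5 × 9.8 = 436.1 N down at 0.652 m → arm 0.652 m, τ = 436.1 × 0.652 = 284.3 N·m clockwise.
Total clockwise load moment = 509.5 N·m.
The cable tension T acts at 4.6 m; only its component perpendicular to the beam, T sinθ, produces torque. sin 54.5° = 0.8141.
Balancing moments: T × 4.6 × 0.8141 = 509.5, giving T = 509.5 / 3.745 = 136 N.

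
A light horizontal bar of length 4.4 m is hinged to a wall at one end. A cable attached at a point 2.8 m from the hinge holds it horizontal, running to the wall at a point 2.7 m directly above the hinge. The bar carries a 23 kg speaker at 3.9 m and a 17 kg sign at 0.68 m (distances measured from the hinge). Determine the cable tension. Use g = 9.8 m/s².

T ≈ 511 N

Taking torques about the hinge:
Speaker: 23 × 9.8 = 225.4 N down at 3.9 m → arm 3.9 m, τ = 225.4 × 3.9 = 879.1 N·m clockwise.
Sign: 17 × 9.8 = 166.6 N down at 0.68 m → arm 0.68 m, τ = 166.6 × 0.68 = 113.3 N·m clockwise.
Total clockwise load moment = 992.4 N·m.
The cable tension T acts at 2.8 m; only its component perpendicular to the bar, T sinθ, produces torque. sinθ = h/√(h²+d²) = 2.7/√(2.7²+2.8²) = 0.6941.
Balancing moments: T × 2.8 × 0.6941 = 992.4, giving T = 992.4 / 1.943 = 511 N.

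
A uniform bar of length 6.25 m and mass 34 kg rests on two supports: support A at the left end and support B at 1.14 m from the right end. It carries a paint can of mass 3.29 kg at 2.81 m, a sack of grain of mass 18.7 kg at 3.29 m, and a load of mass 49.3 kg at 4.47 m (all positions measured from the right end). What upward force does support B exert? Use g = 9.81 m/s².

Choose support A as the axis so its reaction then has zero moment arm.
Beam weight: 34 × 9.81 = 333.5 N down at 3.125 m → arm 3.125 m, τ = 333.5 × 3.125 = 1042 N·m clockwise.
Paint can: 3.29 × 9.81 = 32.27 N down at 2.81 m → arm 3.44 m, τ = 32.27 × 3.44 = 111 N·m clockwise.
Sack of grain: 18.7 × 9.81 = 183.4 N down at 3.29 m → arm 2.96 m, τ = 183.4 × 2.96 = 542.9 N·m clockwise.
Load: 49.3 × 9.81 = 483.6 N down at 4.47 m → arm 1.78 m, τ = 483.6 × 1.78 = 860.8 N·m clockwise.
Net load moment about support A = 2557 N·m clockwise.
Reaction R at support B is upward at 1.14 m, arm 5.11 m → moment R × 5.11 counterclockwise.
Balancing moments: R × 5.11 = 2557, giving R = 500 N.

R_B ≈ 500 N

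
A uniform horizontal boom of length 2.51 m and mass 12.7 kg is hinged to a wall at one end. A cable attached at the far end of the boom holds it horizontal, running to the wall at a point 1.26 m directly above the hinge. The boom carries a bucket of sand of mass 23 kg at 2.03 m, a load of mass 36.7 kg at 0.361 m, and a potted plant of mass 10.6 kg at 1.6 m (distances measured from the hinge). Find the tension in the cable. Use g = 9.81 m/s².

T ≈ 809 N

About the hinge:
Beam weight: 12.7 × 9.81 = 124.6 N down at 1.255 m → arm 1.255 m, τ = 124.6 × 1.255 = 156.4 N·m clockwise.
Bucket of sand: 23 × 9.81 = 225.6 N down at 2.03 m → arm 2.03 m, τ = 225.6 × 2.03 = 458 N·m clockwise.
Load: 36.7 × 9.81 = 360 N down at 0.361 m → arm 0.361 m, τ = 360 × 0.361 = 130 N·m clockwise.
Potted plant: 10.6 × 9.81 = 104 N down at 1.6 m → arm 1.6 m, τ = 104 × 1.6 = 166.4 N·m clockwise.
Total clockwise load moment = 910.8 N·m.
The cable tension T acts at 2.51 m; only its component perpendicular to the boom, T sinθ, produces torque. sinθ = h/√(h²+d²) = 1.26/√(1.26²+2.51²) = 0.4486.
Στ = 0 ⇒ T × 2.51 × 0.4486 = 910.8 ⇒ T = 910.8 / 1.126 = 809 N.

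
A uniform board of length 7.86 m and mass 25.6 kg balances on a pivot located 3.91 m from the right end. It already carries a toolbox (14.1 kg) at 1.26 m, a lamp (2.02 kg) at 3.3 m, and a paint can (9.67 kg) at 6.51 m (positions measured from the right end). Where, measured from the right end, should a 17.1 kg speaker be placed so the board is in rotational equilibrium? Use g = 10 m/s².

About the pivot (at 3.91 m from the right end):
Beam weight: 25.6 × 10 = 256 N down at 3.93 m → arm 0.02 m, τ = 256 × 0.02 = 5.12 N·m counterclockwise.
Toolbox: 14.1 × 10 = 141 N down at 1.26 m → arm 2.65 m, τ = 141 × 2.65 = 373.6 N·m clockwise.
Lamp: 2.02 × 10 = 20.2 N down at 3.3 m → arm 0.61 m, τ = 20.2 × 0.61 = 12.32 N·m clockwise.
Paint can: 9.67 × 10 = 96.7 N down at 6.51 m → arm 2.6 m, τ = 96.7 × 2.6 = 251.4 N·m counterclockwise.
Net moment of existing loads = 129.4 N·m clockwise.
The speaker weighs 17.1 × 10 = 171 N and must supply an equal counterclockwise moment, so its lever arm about the pivot is 129.4 / 171 = 0.757 m.
That puts it at 3.91 + 0.757 = 4.67 m from the right end.

x ≈ 4.67 m from the right end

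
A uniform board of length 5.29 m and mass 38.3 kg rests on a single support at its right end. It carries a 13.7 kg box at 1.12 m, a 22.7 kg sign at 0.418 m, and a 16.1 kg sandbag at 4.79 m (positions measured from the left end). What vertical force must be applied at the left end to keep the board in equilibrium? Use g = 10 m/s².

F ≈ 524 N

Choose the right end as the axis so the unknown pivot reaction has zero arm there.
Beam weight: 38.3 × 10 = 383 N down at 2.645 m → arm 2.645 m, τ = 383 × 2.645 = 1013 N·m counterclockwise.
Box: 13.7 × 10 = 137 N down at 1.12 m → arm 4.17 m, τ = 137 × 4.17 = 571.3 N·m counterclockwise.
Sign: 22.7 × 10 = 227 N down at 0.418 m → arm 4.872 m, τ = 227 × 4.872 = 1106 N·m counterclockwise.
Sandbag: 16.1 × 10 = 161 N down at 4.79 m → arm 0.5 m, τ = 161 × 0.5 = 80.5 N·m counterclockwise.
Net moment of the loads = 2771 N·m counterclockwise.
The upward force F acts at the left end, arm 5.29 m, giving F × 5.29 clockwise.
Setting net torque to zero: F × 5.29 = 2771 → F = 2771 / 5.29 = 524 N.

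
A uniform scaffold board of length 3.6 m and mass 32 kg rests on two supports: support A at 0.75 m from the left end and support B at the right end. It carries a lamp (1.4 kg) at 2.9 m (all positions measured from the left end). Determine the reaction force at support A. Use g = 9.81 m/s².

About support B:
Beam weight: 32 × 9.81 = 313.9 N down at 1.8 m → arm 1.8 m, τ = 313.9 × 1.8 = 565 N·m counterclockwise.
Lamp: 1.4 × 9.81 = 13.73 N down at 2.9 m → arm 0.7 m, τ = 13.73 × 0.7 = 9.611 N·m counterclockwise.
Net load moment about support B = 574.6 N·m counterclockwise.
Reaction R at support A is upward at 0.75 m, arm 2.85 m → moment R × 2.85 clockwise.
For rotational equilibrium, R × 2.85 = 574.6, so R = 202 N.

R_A ≈ 202 N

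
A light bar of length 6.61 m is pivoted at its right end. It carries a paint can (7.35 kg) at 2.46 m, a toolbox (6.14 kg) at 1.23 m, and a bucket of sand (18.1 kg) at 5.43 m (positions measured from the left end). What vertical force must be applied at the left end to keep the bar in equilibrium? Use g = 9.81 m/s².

F ≈ 126 N

Taking torques about the right end:
Paint can: 7.35 × 9.81 = 72.1 N down at 2.46 m → arm 4.15 m, τ = 72.1 × 4.15 = 299.2 N·m counterclockwise.
Toolbox: 6.14 × 9.81 = 60.23 N down at 1.23 m → arm 5.38 m, τ = 60.23 × 5.38 = 324 N·m counterclockwise.
Bucket of sand: 18.1 × 9.81 = 177.6 N down at 5.43 m → arm 1.18 m, τ = 177.6 × 1.18 = 209.6 N·m counterclockwise.
Net moment of the loads = 832.8 N·m counterclockwise.
The upward force F acts at the left end, arm 6.61 m, giving F × 6.61 clockwise.
Setting net torque to zero: F × 6.61 = 832.8 → F = 832.8 / 6.61 = 126 N.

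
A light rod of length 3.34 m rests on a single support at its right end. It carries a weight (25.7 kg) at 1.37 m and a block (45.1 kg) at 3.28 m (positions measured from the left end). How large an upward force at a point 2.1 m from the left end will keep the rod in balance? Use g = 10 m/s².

F ≈ 430 N

About the right end:
Weight: 25.7 × 10 = 257 N down at 1.37 m → arm 1.97 m, τ = 257 × 1.97 = 506.3 N·m counterclockwise.
Block: 45.1 × 10 = 451 N down at 3.28 m → arm 0.06 m, τ = 451 × 0.06 = 27.06 N·m counterclockwise.
Net moment of the loads = 533.4 N·m counterclockwise.
The upward force F acts at a point 2.1 m from the left end, arm 1.24 m, giving F × 1.24 clockwise.
Στ = 0 ⇒ F × 1.24 = 533.4 ⇒ F = 533.4 / 1.24 = 430 N.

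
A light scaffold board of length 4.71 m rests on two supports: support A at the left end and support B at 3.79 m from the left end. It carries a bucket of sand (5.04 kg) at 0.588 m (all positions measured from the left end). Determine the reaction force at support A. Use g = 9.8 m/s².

R_A ≈ 41.7 N

Choose support B as the axis so its reaction then has zero moment arm.
Bucket of sand: 5.04 × 9.8 = 49.39 N down at 0.588 m → arm 3.202 m, τ = 49.39 × 3.202 = 158.1 N·m counterclockwise.
Net load moment about support B = 158.1 N·m counterclockwise.
Reaction R at support A is upward at 0 m, arm 3.79 m → moment R × 3.79 clockwise.
Στ = 0 ⇒ R × 3.79 = 158.1 ⇒ R = 41.7 N.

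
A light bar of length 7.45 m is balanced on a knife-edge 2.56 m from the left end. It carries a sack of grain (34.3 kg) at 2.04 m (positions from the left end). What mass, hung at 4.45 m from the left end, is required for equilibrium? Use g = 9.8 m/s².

m ≈ 9.44 kg

Take moments about the knife-edge (at 2.56 m from the left end).
Sack of grain: 34.3 × 9.8 = 336.1 N down at 2.04 m → arm 0.52 m, τ = 336.1 × 0.52 = 174.8 N·m counterclockwise.
Net moment of known loads = 174.8 N·m counterclockwise.
An unknown mass m at 4.45 m has arm 1.89 m; its moment is m·g·1.89 clockwise.
Setting net torque to zero: m × 9.8 × 1.89 = 174.8 → m = 174.8 / (9.8 × 1.89) = 9.44 kg.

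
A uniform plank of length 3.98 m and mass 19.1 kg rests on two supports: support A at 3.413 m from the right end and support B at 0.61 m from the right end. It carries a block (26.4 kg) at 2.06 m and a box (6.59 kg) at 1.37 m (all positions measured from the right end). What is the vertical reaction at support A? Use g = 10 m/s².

Sum moments about support B (its reaction then has zero moment arm).
Beam weight: 19.1 × 10 = 191 N down at 1.99 m → arm 1.38 m, τ = 191 × 1.38 = 263.6 N·m counterclockwise.
Block: 26.4 × 10 = 264 N down at 2.06 m → arm 1.45 m, τ = 264 × 1.45 = 382.8 N·m counterclockwise.
Box: 6.59 × 10 = 65.9 N down at 1.37 m → arm 0.76 m, τ = 65.9 × 0.76 = 50.08 N·m counterclockwise.
Net load moment about support B = 696.5 N·m counterclockwise.
Reaction R at support A is upward at 3.413 m, arm 2.803 m → moment R × 2.803 clockwise.
Στ = 0 ⇒ R × 2.803 = 696.5 ⇒ R = 248 N.

R_A ≈ 248 N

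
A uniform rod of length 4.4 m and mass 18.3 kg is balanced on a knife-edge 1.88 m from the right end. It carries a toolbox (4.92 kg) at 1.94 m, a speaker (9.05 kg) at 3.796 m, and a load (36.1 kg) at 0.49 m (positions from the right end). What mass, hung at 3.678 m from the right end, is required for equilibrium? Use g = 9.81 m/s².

m ≈ 14.8 kg

Sum moments about the knife-edge (at 1.88 m from the right end) (the support reaction has zero arm there).
Beam weight: 18.3 × 9.81 = 179.5 N down at 2.2 m → arm 0.32 m, τ = 179.5 × 0.32 = 57.44 N·m counterclockwise.
Toolbox: 4.92 × 9.81 = 48.27 N down at 1.94 m → arm 0.06 m, τ = 48.27 × 0.06 = 2.896 N·m counterclockwise.
Speaker: 9.05 × 9.81 = 88.78 N down at 3.796 m → arm 1.916 m, τ = 88.78 × 1.916 = 170.1 N·m counterclockwise.
Load: 36.1 × 9.81 = 354.1 N down at 0.49 m → arm 1.39 m, τ = 354.1 × 1.39 = 492.2 N·m clockwise.
Net moment of known loads = 261.8 N·m clockwise.
An unknown mass m at 3.678 m has arm 1.798 m; its moment is m·g·1.798 counterclockwise.
Setting net torque to zero: m × 9.81 × 1.798 = 261.8 → m = 261.8 / (9.81 × 1.798) = 14.8 kg.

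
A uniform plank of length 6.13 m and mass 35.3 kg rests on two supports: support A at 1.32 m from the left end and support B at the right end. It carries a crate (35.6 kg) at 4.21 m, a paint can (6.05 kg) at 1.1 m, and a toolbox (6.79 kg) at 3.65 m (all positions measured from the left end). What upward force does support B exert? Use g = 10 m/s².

Take moments about support A.
Beam weight: 35.3 × 10 = 353 N down at 3.065 m → arm 1.745 m, τ = 353 × 1.745 = 616 N·m clockwise.
Crate: 35.6 × 10 = 356 N down at 4.21 m → arm 2.89 m, τ = 356 × 2.89 = 1029 N·m clockwise.
Paint can: 6.05 × 10 = 60.5 N down at 1.1 m → arm 0.22 m, τ = 60.5 × 0.22 = 13.31 N·m counterclockwise.
Toolbox: 6.79 × 10 = 67.9 N down at 3.65 m → arm 2.33 m, τ = 67.9 × 2.33 = 158.2 N·m clockwise.
Net load moment about support A = 1790 N·m clockwise.
Reaction R at support B is upward at 6.13 m, arm 4.81 m → moment R × 4.81 counterclockwise.
Setting net torque to zero: R × 4.81 = 1790 → R = 372 N.

R_B ≈ 372 N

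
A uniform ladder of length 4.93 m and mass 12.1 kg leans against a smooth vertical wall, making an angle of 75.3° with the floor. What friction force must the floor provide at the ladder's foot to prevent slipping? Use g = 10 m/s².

f ≈ 15.9 N

Sum moments about the foot of the ladder (the floor normal and friction both act there and drop out).
Ladder weight 12.1×10 = 121 N acts at 2.465 m along the ladder; its horizontal arm is 2.465·cos75.3° = 0.6255 m → τ = 75.69 N·m clockwise.
Wall normal N acts horizontally at the top; its moment arm is the height L sinθ = 4.93·sin75.3° = 4.769 m, counterclockwise.
For rotational equilibrium, N × 4.769 = 75.69, so N = 15.9 N.
ΣFx = 0: friction at the foot balances the wall's push, so f = N_wall = 15.9 N.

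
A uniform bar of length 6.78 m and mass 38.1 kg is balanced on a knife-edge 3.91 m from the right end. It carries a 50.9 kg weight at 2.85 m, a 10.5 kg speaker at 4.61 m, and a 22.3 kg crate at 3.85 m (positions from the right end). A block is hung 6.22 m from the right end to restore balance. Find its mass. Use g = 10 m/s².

m ≈ 29.3 kg

About the knife-edge (at 3.91 m from the right end):
Beam weight: 38.1 × 10 = 381 N down at 3.39 m → arm 0.52 m, τ = 381 × 0.52 = 198.1 N·m clockwise.
Weight: 50.9 × 10 = 509 N down at 2.85 m → arm 1.06 m, τ = 509 × 1.06 = 539.5 N·m clockwise.
Speaker: 10.5 × 10 = 105 N down at 4.61 m → arm 0.7 m, τ = 105 × 0.7 = 73.5 N·m counterclockwise.
Crate: 22.3 × 10 = 223 N down at 3.85 m → arm 0.06 m, τ = 223 × 0.06 = 13.38 N·m clockwise.
Net moment of known loads = 677.5 N·m clockwise.
An unknown mass m at 6.22 m has arm 2.31 m; its moment is m·g·2.31 counterclockwise.
Balancing moments: m × 10 × 2.31 = 677.5, giving m = 677.5 / (10 × 2.31) = 29.3 kg.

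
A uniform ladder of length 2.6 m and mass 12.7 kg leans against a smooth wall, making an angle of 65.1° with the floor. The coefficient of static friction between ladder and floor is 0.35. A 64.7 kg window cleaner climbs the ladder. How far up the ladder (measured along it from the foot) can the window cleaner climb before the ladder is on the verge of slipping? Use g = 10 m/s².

d ≈ 2.09 m

Choose the foot of the ladder as the axis so the floor normal and friction both act there and drop out.
Ladder weight 12.7×10 = 127 N acts at 1.3 m along the ladder; its horizontal arm is 1.3·cos65.1° = 0.5473 m → τ = 69.51 N·m clockwise.
Window cleaner weight 64.7×10 = 647 N at distance d → arm d·cos65.1° → τ = 647·d·0.421 clockwise.
Wall normal N at the top has arm L sinθ = 2.358 m counterclockwise, so Στ = 0 gives N·2.358 = 69.51 + 272.4·d.
ΣFy = 0 ⇒ N_floor = 774 N, so the maximum friction is μ_s·N_floor = 0.35×774 = 270.9 N. ΣFx = 0 ⇒ N_wall = f, so at the slipping point N = 270.9 N.
Substituting: 270.9×2.358 = 69.51 + 272.4·d ⇒ d = (638.8 − 69.51) / 272.4 = 2.09 m.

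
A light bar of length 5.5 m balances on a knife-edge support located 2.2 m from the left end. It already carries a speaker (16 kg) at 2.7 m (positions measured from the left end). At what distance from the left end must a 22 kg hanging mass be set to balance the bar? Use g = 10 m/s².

Sum moments about the knife-edge support (at 2.2 m from the left end) (the support reaction has zero arm there).
Speaker: 16 × 10 = 160 N down at 2.7 m → arm 0.5 m, τ = 160 × 0.5 = 80 N·m clockwise.
Net moment of existing loads = 80 N·m clockwise.
The hanging mass weighs 22 × 10 = 220 N and must supply an equal counterclockwise moment, so its lever arm about the knife-edge support is 80 / 220 = 0.364 m.
That puts it at 2.2 − 0.364 = 1.84 m from the left end.

x ≈ 1.84 m from the left end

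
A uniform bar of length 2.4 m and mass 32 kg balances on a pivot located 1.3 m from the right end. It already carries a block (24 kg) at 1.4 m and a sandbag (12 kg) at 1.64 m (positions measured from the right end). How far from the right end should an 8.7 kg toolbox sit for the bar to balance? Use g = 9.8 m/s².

x ≈ 0.923 m from the right end

Choose the pivot (at 1.3 m from the right end) as the axis so the support reaction has zero arm there.
Beam weight: 32 × 9.8 = 313.6 N down at 1.2 m → arm 0.1 m, τ = 313.6 × 0.1 = 31.36 N·m clockwise.
Block: 24 × 9.8 = 235.2 N down at 1.4 m → arm 0.1 m, τ = 235.2 × 0.1 = 23.52 N·m counterclockwise.
Sandbag: 12 × 9.8 = 117.6 N down at 1.64 m → arm 0.34 m, τ = 117.6 × 0.34 = 39.98 N·m counterclockwise.
Net moment of existing loads = 32.14 N·m counterclockwise.
The toolbox weighs 8.7 × 9.8 = 85.26 N and must supply an equal clockwise moment, so its lever arm about the pivot is 32.14 / 85.26 = 0.377 m.
That puts it at 1.3 − 0.377 = 0.923 m from the right end.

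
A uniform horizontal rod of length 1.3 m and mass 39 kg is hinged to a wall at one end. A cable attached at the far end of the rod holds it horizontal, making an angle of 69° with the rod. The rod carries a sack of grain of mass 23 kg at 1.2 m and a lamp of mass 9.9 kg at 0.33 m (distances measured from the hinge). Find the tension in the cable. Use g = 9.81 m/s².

Sum moments about the hinge (the unknown hinge reaction has zero arm there).
Beam weight: 39 × 9.81 = 382.6 N down at 0.65 m → arm 0.65 m, τ = 382.6 × 0.65 = 248.7 N·m clockwise.
Sack of grain: 23 × 9.81 = 225.6 N down at 1.2 m → arm 1.2 m, τ = 225.6 × 1.2 = 270.7 N·m clockwise.
Lamp: 9.9 × 9.81 = 97.12 N down at 0.33 m → arm 0.33 m, τ = 97.12 × 0.33 = 32.05 N·m clockwise.
Total clockwise load moment = 551.4 N·m.
The cable tension T acts at 1.3 m; only its component perpendicular to the rod, T sinθ, produces torque. sin 69° = 0.9336.
Setting net torque to zero: T × 1.3 × 0.9336 = 551.4 → T = 551.4 / 1.214 = 454 N.

T ≈ 454 N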